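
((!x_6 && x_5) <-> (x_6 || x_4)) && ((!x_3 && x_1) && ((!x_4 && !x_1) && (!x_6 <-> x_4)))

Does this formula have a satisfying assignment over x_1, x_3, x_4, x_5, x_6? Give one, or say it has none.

Case x_1 = True: the conjunct !x_1 is False.
Case x_1 = False: the conjunct x_1 is False.
Both cases fail — unsatisfiable.

The formula is unsatisfiable.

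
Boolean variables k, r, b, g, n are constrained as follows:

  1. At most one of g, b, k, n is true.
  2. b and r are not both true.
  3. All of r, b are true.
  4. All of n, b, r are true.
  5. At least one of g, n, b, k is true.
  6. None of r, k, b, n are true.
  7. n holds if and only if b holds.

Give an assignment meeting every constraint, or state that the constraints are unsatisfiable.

UNSATISFIABLE

Case r = True:
  Constraint (6) is violated (r=T) — contradiction.
Case r = False:
  Constraint (3) is violated (r=F) — contradiction.
Both cases fail — unsatisfiable.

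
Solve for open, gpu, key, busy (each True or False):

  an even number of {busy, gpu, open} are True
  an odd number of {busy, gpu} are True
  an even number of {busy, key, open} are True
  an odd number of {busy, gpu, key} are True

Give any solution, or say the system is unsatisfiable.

open = True, gpu = False, key = False, busy = True

{busy, gpu, open}: 2 true → even ✓
{busy, gpu}: 1 true → odd ✓
{busy, key, open}: 2 true → even ✓
{busy, gpu, key}: 1 true → odd ✓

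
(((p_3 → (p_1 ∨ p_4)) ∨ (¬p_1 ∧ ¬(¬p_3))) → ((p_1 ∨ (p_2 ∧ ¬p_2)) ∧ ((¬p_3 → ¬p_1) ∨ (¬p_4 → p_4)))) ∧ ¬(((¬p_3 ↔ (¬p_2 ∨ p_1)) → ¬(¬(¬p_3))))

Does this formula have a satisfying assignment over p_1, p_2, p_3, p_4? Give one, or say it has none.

UNSATISFIABLE

Case p_3 = True: the formula simplifies to (((p_1 ∨ p_4) ∨ ¬p_1) → (p_1 ∨ (p_2 ∧ ¬p_2))) ∧ ¬((¬p_2 ∨ p_1)).
  p_1 = True: the conjunct ¬((¬p_2 ∨ p_1)) becomes ¬((¬p_2 ∨ True)) = False.
  p_1 = False: simplifies to (p_2 ∧ ¬p_2) ∧ ¬(¬p_2).
    p_2 = True: the conjunct ¬p_2 is False.
    p_2 = False: the conjunct p_2 is False.
Case p_3 = False: the conjunct ¬(((¬p_3 ↔ (¬p_2 ∨ p_1)) → ¬(¬(¬p_3)))) becomes ¬(((¬p_2 ∨ p_1) → True)) = False.
Both cases fail — unsatisfiable.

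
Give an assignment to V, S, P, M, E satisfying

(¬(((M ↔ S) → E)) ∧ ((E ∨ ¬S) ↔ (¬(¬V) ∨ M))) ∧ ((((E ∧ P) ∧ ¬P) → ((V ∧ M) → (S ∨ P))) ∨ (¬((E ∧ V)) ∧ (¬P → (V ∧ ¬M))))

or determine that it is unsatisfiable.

V=T; S=F; P=F; M=F; E=F

  ¬(((M ↔ S) → E)) ∧ ((E ∨ ¬S) ↔ (¬(¬V) ∨ M)) = True
    ¬(((M ↔ S) → E)) = True
      (M ↔ S) → E = False
        M ↔ S = True
    (E ∨ ¬S) ↔ (¬(¬V) ∨ M) = True
      E ∨ ¬S = True
        ¬S = True
      ¬(¬V) ∨ M = True
        ¬(¬V) = True
          ¬V = False
  (((E ∧ P) ∧ ¬P) → ((V ∧ M) → (S ∨ P))) ∨ (¬((E ∧ V)) ∧ (¬P → (V ∧ ¬M))) = True
    ((E ∧ P) ∧ ¬P) → ((V ∧ M) → (S ∨ P)) = True
      (E ∧ P) ∧ ¬P = False
        E ∧ P = False
        ¬P = True
      (V ∧ M) → (S ∨ P) = True
        V ∧ M = False
        S ∨ P = False
    ¬((E ∧ V)) ∧ (¬P → (V ∧ ¬M)) = True
      ¬((E ∧ V)) = True
        E ∧ V = False
      ¬P → (V ∧ ¬M) = True
        ¬P = True
        V ∧ ¬M = True
          ¬M = True
Both conjuncts True, so the formula holds.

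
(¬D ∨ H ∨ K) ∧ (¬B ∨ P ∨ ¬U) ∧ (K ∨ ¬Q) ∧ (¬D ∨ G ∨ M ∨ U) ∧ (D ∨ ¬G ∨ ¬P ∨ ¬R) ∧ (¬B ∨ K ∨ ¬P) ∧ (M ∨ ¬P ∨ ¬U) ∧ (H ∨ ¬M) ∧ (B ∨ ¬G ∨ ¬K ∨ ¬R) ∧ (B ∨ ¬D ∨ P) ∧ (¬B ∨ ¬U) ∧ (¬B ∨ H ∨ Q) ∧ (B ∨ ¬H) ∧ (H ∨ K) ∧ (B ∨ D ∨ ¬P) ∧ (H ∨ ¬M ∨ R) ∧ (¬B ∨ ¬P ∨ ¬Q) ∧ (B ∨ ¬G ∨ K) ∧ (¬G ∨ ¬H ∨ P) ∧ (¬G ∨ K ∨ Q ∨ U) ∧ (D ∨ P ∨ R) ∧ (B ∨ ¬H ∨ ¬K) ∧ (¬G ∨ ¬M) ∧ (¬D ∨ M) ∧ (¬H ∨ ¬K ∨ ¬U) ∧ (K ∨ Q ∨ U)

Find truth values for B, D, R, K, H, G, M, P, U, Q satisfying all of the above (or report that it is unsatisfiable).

Set B = True.
  then (¬B ∨ ¬U) forces U = False.
Set D = False.
Set R = False.
  then (D ∨ P ∨ R) forces P = True.
  then (¬B ∨ K ∨ ¬P) forces K = True.
  then (¬B ∨ ¬P ∨ ¬Q) forces Q = False.
  then (¬B ∨ H ∨ Q) forces H = True.
Set G = True.
  then (¬G ∨ ¬M) forces M = False.
All clauses satisfied.

B: True, D: False, R: False, K: True, H: True, G: True, M: False, P: True, U: False, Q: False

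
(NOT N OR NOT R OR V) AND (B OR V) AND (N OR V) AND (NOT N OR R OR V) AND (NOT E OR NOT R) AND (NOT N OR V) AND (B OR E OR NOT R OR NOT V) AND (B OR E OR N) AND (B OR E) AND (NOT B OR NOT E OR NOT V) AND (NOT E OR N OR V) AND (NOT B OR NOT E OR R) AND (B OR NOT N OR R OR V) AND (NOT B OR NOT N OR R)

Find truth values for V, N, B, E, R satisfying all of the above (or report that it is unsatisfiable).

V = True; N = True; B = True; E = False; R = True

Set V = True.
Set N = True.
Set B = True.
  then (NOT B OR NOT E OR NOT V) forces E = False.
  then (NOT B OR NOT N OR R) forces R = True.
All clauses satisfied.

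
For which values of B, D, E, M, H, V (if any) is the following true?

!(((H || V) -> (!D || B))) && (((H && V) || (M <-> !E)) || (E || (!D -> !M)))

B=F, D=T, E=T, M=T, H=T, V=F

  !(((H || V) -> (!D || B))) = True
    (H || V) -> (!D || B) = False
      H || V = True
      !D || B = False
        !D = False
  ((H && V) || (M <-> !E)) || (E || (!D -> !M)) = True
    (H && V) || (M <-> !E) = False
      H && V = False
      M <-> !E = False
        !E = False
    E || (!D -> !M) = True
      !D -> !M = True
        !D = False
        !M = False
Both conjuncts True, so the formula holds.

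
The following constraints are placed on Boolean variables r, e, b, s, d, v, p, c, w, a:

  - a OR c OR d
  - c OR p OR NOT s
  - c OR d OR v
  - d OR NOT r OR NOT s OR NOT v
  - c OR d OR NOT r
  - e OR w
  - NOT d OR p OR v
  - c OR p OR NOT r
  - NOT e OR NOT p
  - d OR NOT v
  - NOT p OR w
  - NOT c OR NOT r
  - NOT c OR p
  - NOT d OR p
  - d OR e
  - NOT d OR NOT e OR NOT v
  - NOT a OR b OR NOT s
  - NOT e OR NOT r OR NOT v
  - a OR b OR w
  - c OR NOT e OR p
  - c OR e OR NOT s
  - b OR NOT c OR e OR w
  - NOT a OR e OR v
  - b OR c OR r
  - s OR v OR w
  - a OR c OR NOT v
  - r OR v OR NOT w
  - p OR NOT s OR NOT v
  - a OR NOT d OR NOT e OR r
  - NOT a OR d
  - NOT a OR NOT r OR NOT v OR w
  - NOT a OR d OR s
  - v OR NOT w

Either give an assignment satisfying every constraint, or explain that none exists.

Set r = False.
Try e = True:
  (NOT e OR NOT p) forces p = False.
  (NOT c OR p) forces c = False.
  clause (c OR NOT e OR p) is falsified — backtrack.
So e = False.
  then (e OR w) forces w = True.
  then (d OR e) forces d = True.
  then (r OR v OR NOT w) forces v = True.
  then (NOT d OR p) forces p = True.
Set b = True.
Set s = False.
Set c = True.
Set a = False.
All clauses satisfied.

r: False; e: False; b: True; s: False; d: True; v: True; p: True; c: True; w: True; a: False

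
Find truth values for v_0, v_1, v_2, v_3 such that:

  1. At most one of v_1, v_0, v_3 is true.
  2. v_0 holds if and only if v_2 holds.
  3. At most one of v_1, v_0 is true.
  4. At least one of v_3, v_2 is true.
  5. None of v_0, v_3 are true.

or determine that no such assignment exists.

Unsatisfiable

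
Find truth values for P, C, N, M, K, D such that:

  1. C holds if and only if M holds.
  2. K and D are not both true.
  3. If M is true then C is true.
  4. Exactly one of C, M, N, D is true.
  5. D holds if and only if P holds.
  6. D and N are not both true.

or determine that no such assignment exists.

P: False, C: False, N: True, M: False, K: True, D: False

  (1) C=F, M=F — same ✓
  (2) K=T, D=F — not both ✓
  (3) M=F ⇒ C: vacuous ✓
  (4) {C, M, N, D}: 1 true — exactly one ✓
  (5) D=F, P=F — same ✓
  (6) D=F, N=T — not both ✓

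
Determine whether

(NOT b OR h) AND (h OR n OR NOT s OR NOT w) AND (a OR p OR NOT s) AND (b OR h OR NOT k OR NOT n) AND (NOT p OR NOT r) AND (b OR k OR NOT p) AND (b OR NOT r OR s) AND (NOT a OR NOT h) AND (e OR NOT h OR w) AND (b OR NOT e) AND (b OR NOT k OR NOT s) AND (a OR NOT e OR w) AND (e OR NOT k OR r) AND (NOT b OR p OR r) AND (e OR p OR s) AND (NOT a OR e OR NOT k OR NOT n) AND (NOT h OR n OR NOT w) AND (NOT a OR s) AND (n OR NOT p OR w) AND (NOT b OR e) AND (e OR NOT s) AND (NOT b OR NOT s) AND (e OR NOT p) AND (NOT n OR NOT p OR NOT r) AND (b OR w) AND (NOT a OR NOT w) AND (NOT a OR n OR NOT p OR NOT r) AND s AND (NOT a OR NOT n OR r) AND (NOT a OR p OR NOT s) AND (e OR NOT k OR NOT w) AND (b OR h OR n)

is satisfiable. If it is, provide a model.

Case s = True:
  (e OR NOT s) forces e = True.
  (b OR NOT e) forces b = True.
  Clause (NOT b OR NOT s) is falsified — contradiction.
Case s = False:
  Clause (s) is falsified — contradiction.
Both cases fail, so the formula is unsatisfiable.

No satisfying assignment exists.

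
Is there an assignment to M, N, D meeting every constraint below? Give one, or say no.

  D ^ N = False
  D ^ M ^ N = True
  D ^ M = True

M=T, N=F, D=F

D ^ N = F ^ F = False ✓
D ^ M ^ N = F ^ T ^ F = True ✓
D ^ M = F ^ T = True ✓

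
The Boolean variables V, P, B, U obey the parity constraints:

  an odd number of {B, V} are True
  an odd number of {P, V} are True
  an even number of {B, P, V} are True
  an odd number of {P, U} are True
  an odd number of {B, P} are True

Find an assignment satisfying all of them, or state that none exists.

No satisfying assignment exists.

Adding constraints 1, 2, 5 mod 2: every variable appears an even number of times on the left, so the left side is 0.
But the right sides sum to 1 (mod 2). 0 ≠ 1 — the system is inconsistent.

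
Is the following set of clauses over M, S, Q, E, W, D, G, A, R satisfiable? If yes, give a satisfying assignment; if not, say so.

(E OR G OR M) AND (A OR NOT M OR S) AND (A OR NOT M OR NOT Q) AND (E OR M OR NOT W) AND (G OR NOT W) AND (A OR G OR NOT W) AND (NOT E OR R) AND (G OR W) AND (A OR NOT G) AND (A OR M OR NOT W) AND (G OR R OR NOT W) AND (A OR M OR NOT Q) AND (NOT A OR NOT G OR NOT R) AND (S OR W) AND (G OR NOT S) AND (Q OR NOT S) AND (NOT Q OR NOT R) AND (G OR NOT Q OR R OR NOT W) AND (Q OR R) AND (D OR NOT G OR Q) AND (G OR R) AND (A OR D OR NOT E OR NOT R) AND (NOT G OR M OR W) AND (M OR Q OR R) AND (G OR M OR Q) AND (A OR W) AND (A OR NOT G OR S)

Set M = True.
Set S = True.
  then (G OR NOT S) forces G = True.
  then (Q OR NOT S) forces Q = True.
  then (NOT Q OR NOT R) forces R = False.
  then (A OR NOT M OR NOT Q) forces A = True.
  then (NOT E OR R) forces E = False.
Set W = True.
Set D = True.
All clauses satisfied.

M = True, S = True, Q = True, E = False, W = True, D = True, G = True, A = True, R = False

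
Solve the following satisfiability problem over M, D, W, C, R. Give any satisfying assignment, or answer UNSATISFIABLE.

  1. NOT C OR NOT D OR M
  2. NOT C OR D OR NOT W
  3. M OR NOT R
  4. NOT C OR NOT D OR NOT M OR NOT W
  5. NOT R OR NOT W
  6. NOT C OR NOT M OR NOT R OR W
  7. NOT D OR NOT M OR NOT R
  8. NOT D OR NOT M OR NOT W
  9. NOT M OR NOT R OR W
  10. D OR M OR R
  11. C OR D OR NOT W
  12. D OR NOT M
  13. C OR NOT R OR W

M=T; D=T; W=F; C=F; R=F

Set M = True.
  then (D OR NOT M) forces D = True.
  then (NOT D OR NOT M OR NOT R) forces R = False.
  then (NOT D OR NOT M OR NOT W) forces W = False.
Set C = False.
All clauses satisfied.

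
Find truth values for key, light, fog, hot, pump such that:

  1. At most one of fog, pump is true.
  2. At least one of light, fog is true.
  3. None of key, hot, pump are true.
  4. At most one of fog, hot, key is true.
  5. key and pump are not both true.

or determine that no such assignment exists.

key = False; light = False; fog = True; hot = False; pump = False

  (1) {fog, pump}: 1 true — at most one ✓
  (2) {light, fog}: 1 true — at least one ✓
  (3) {key, hot, pump}: 0 true — none ✓
  (4) {fog, hot, key}: 1 true — at most one ✓
  (5) key=F, pump=F — not both ✓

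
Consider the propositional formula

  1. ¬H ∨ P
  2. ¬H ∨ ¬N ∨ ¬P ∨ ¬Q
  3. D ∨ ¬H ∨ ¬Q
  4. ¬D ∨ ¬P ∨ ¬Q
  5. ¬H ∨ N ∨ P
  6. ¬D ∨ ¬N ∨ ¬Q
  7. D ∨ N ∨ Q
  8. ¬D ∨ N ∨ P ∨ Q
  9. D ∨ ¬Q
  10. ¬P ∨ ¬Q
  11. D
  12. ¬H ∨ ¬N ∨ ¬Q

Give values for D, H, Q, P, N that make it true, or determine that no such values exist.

Unit clause (D) forces D = True.
Set H = True.
  then (¬H ∨ P) forces P = True.
  then (¬D ∨ ¬P ∨ ¬Q) forces Q = False.
Set N = False.
All clauses satisfied.

D=T, H=T, Q=F, P=T, N=F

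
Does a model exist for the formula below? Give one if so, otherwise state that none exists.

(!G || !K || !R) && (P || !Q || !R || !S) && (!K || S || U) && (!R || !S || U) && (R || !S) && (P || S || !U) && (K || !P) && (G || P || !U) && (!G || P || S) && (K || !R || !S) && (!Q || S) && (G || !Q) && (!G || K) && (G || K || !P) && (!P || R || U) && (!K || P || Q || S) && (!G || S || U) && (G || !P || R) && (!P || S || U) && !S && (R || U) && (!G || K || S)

K=T; G=F; S=F; Q=F; R=T; U=T; P=T

Unit clause (!S) forces S = False.
In (!Q || S) only !Q is left, so Q = False.
Set K = True.
  then (!K || S || U) forces U = True.
  then (P || S || !U) forces P = True.
Set G = False.
  then (G || !P || R) forces R = True.
All clauses satisfied.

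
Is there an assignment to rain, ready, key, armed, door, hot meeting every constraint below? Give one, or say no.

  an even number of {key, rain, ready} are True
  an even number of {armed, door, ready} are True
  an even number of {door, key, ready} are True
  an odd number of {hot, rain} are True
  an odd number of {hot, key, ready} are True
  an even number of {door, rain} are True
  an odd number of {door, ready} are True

rain = False, ready = True, key = True, armed = True, door = False, hot = True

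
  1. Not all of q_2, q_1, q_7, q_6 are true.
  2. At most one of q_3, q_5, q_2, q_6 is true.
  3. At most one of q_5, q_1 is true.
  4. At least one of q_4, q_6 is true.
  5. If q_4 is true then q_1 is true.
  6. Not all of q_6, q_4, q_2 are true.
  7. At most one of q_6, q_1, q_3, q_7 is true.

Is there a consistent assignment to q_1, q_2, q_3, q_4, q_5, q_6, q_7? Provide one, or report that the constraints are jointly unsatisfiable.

q_1 = True; q_2 = True; q_3 = False; q_4 = True; q_5 = False; q_6 = False; q_7 = False

  (1) {q_2, q_1, q_7, q_6}: 2/4 true — not all ✓
  (2) {q_3, q_5, q_2, q_6}: 1 true — at most one ✓
  (3) {q_5, q_1}: 1 true — at most one ✓
  (4) {q_4, q_6}: 1 true — at least one ✓
  (5) q_4=T ⇒ q_1: T ✓
  (6) {q_6, q_4, q_2}: 2/3 true — not all ✓
  (7) {q_6, q_1, q_3, q_7}: 1 true — at most one ✓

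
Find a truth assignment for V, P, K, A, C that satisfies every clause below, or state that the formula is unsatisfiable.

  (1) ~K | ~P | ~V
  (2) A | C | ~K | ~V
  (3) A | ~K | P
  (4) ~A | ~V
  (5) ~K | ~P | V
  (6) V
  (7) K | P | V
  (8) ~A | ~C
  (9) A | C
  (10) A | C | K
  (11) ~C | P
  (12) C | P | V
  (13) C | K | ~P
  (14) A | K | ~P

Unsatisfiable

Case V = True:
  (~A | ~V) forces A = False.
  (A | C) forces C = True.
  (~C | P) forces P = True.
  (~K | ~P | ~V) forces K = False.
  Clause (A | K | ~P) is falsified — contradiction.
Case V = False:
  Clause (V) is falsified — contradiction.
Both cases fail, so the formula is unsatisfiable.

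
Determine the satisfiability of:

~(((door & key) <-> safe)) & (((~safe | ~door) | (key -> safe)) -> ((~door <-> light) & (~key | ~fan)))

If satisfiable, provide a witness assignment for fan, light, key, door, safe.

fan=T, light=T, key=F, door=F, safe=T

  ~(((door & key) <-> safe)) = True
    (door & key) <-> safe = False
      door & key = False
  ((~safe | ~door) | (key -> safe)) -> ((~door <-> light) & (~key | ~fan)) = True
    (~safe | ~door) | (key -> safe) = True
      ~safe | ~door = True
        ~safe = False
        ~door = True
      key -> safe = True
    (~door <-> light) & (~key | ~fan) = True
      ~door <-> light = True
        ~door = True
      ~key | ~fan = True
        ~key = True
        ~fan = False
Both conjuncts True, so the formula holds.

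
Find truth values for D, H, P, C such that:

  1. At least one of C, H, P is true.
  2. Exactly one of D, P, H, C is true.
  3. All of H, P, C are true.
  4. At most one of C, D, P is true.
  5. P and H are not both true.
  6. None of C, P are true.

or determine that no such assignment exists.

Case P = True:
  Constraint (6) is violated (P=T) — contradiction.
Case P = False:
  Constraint (3) is violated (P=F) — contradiction.
Both cases fail — unsatisfiable.

UNSATISFIABLE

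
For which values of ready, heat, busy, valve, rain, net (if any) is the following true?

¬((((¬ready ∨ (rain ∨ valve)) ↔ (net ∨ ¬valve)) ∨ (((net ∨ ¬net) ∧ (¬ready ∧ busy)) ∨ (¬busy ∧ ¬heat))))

ready = True, heat = True, busy = False, valve = True, rain = True, net = False

  ¬((((¬ready ∨ (rain ∨ valve)) ↔ (net ∨ ¬valve)) ∨ (((net ∨ ¬net) ∧ (¬ready ∧ busy)) ∨ (¬busy ∧ ¬heat)))) = True
    ((¬ready ∨ (rain ∨ valve)) ↔ (net ∨ ¬valve)) ∨ (((net ∨ ¬net) ∧ (¬ready ∧ busy)) ∨ (¬busy ∧ ¬heat)) = False
      (¬ready ∨ (rain ∨ valve)) ↔ (net ∨ ¬valve) = False
        ¬ready ∨ (rain ∨ valve) = True
          ¬ready = False
          rain ∨ valve = True
        net ∨ ¬valve = False
          ¬valve = False
      ((net ∨ ¬net) ∧ (¬ready ∧ busy)) ∨ (¬busy ∧ ¬heat) = False
        (net ∨ ¬net) ∧ (¬ready ∧ busy) = False
          net ∨ ¬net = True
            ¬net = True
          ¬ready ∧ busy = False
            ¬ready = False
        ¬busy ∧ ¬heat = False
          ¬busy = True
          ¬heat = False
The formula evaluates to True.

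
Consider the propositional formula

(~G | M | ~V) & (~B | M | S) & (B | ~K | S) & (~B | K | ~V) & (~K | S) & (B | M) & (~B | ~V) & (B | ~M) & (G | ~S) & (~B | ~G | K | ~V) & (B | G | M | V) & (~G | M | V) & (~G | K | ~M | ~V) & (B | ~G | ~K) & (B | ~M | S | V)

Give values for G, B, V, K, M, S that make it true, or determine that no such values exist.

G = True; B = True; V = False; K = True; M = True; S = True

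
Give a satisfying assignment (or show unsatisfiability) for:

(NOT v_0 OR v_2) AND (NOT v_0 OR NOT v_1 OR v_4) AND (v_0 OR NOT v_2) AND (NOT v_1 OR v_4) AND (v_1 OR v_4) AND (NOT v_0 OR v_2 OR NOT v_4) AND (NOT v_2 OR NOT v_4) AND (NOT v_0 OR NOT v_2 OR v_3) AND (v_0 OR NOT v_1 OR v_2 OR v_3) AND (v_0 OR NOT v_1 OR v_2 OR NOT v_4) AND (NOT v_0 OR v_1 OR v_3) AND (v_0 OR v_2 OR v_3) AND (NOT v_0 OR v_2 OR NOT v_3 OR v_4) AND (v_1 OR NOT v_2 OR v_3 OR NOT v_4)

v_0 = False, v_1 = False, v_2 = False, v_3 = True, v_4 = True

Try v_0 = True:
  (NOT v_0 OR v_2) forces v_2 = True.
  (NOT v_2 OR NOT v_4) forces v_4 = False.
  (NOT v_0 OR NOT v_1 OR v_4) forces v_1 = False.
  clause (v_1 OR v_4) is falsified — backtrack.
So v_0 = False.
  then (v_0 OR NOT v_2) forces v_2 = False.
  then (v_0 OR v_2 OR v_3) forces v_3 = True.
Set v_1 = False.
  then (v_1 OR v_4) forces v_4 = True.
All clauses satisfied.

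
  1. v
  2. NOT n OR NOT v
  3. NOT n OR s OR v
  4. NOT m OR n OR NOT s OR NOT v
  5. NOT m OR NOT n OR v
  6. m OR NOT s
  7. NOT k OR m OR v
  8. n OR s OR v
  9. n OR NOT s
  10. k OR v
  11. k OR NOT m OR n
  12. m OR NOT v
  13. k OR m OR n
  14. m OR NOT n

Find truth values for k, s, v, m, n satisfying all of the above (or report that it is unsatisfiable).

k: True, s: False, v: True, m: True, n: False

Unit clause (v) forces v = True.
In (NOT n OR NOT v) only NOT n is left, so n = False.
In (n OR NOT s) only NOT s is left, so s = False.
In (m OR NOT v) only m is left, so m = True.
In (k OR NOT m OR n) only k is left, so k = True.
All clauses satisfied.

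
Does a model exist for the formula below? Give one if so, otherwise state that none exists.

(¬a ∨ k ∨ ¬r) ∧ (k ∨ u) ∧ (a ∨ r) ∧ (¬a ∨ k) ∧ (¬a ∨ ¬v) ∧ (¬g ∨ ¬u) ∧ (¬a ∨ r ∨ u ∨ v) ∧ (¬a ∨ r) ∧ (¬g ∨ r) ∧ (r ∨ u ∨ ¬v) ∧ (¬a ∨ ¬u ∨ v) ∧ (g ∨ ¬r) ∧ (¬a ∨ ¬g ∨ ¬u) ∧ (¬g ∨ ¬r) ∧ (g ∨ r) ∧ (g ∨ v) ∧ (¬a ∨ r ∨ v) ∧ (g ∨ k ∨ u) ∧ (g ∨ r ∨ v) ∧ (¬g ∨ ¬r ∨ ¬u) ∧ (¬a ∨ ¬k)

Case r = True:
  (g ∨ ¬r) forces g = True.
  Clause (¬g ∨ ¬r) is falsified — contradiction.
Case r = False:
  (a ∨ r) forces a = True.
  Clause (¬a ∨ r) is falsified — contradiction.
Both cases fail, so the formula is unsatisfiable.

No satisfying assignment exists.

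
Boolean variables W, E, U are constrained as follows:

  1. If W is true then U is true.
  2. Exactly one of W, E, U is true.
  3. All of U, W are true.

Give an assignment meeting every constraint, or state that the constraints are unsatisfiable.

Case W = True:
  (1) with W=T forces U = True.
  Constraint (2) is violated (W=T, U=T) — contradiction.
Case W = False:
  Constraint (3) is violated (W=F) — contradiction.
Both cases fail — unsatisfiable.

Unsatisfiable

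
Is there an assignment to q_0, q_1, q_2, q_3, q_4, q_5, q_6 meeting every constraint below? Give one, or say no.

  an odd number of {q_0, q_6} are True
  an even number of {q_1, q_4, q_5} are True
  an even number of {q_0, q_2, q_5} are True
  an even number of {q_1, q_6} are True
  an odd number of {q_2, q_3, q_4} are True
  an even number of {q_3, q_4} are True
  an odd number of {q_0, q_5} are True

q_0=F, q_1=T, q_2=T, q_3=F, q_4=F, q_5=T, q_6=T

{q_0, q_6}: 1 true → odd ✓
{q_1, q_4, q_5}: 2 true → even ✓
{q_0, q_2, q_5}: 2 true → even ✓
{q_1, q_6}: 2 true → even ✓
{q_2, q_3, q_4}: 1 true → odd ✓
{q_3, q_4}: 0 true → even ✓
{q_0, q_5}: 1 true → odd ✓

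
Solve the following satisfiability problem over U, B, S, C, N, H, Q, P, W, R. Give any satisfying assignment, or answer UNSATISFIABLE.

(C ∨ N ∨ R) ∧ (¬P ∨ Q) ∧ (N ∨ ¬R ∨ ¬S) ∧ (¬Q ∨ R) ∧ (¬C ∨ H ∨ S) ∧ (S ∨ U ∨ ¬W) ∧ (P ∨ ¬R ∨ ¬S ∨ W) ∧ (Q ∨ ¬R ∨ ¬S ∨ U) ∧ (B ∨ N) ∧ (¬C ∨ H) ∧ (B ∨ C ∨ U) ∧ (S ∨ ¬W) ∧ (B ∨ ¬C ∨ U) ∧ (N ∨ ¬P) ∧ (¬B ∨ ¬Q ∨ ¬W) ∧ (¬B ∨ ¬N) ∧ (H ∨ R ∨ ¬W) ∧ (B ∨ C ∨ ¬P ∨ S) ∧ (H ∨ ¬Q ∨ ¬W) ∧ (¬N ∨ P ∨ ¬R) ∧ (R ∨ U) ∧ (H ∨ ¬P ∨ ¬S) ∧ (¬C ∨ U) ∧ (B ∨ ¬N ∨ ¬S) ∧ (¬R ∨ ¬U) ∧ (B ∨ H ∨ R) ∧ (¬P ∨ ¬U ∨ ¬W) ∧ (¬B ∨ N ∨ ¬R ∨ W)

U = True; B = True; S = True; C = True; N = False; H = True; Q = False; P = False; W = False; R = False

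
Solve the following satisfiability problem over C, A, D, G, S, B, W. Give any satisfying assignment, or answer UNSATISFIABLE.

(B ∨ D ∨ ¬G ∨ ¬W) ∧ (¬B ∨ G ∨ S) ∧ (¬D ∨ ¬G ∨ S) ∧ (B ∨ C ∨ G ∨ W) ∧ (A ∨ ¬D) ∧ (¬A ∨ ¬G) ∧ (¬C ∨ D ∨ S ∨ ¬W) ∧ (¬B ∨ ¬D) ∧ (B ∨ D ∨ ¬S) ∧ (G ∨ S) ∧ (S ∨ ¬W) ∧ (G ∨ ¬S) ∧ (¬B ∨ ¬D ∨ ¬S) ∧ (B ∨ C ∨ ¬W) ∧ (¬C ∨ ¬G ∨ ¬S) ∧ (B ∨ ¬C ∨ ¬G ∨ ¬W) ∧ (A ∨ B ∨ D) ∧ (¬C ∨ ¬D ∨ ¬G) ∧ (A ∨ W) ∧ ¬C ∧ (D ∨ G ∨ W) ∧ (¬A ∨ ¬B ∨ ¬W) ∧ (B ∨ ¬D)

Unit clause (¬C) forces C = False.
Try A = True:
  (¬A ∨ ¬G) forces G = False.
  (G ∨ S) forces S = True.
  clause (G ∨ ¬S) is falsified — backtrack.
So A = False.
  then (A ∨ ¬D) forces D = False.
  then (A ∨ B ∨ D) forces B = True.
  then (A ∨ W) forces W = True.
  then (S ∨ ¬W) forces S = True.
  then (G ∨ ¬S) forces G = True.
All clauses satisfied.

C: False; A: False; D: False; G: True; S: True; B: True; W: True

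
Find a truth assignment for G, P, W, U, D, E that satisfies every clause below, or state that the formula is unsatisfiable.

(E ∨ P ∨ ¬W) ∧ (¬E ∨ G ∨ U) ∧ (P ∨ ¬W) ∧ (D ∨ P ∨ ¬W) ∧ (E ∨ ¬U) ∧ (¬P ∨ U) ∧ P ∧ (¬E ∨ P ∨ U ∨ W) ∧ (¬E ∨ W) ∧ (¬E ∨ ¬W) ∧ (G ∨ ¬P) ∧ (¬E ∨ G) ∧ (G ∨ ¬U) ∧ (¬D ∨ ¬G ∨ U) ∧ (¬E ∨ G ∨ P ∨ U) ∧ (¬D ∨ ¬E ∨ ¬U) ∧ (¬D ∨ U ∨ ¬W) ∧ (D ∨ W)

Case P = True:
  (¬P ∨ U) forces U = True.
  (E ∨ ¬U) forces E = True.
  (¬E ∨ W) forces W = True.
  Clause (¬E ∨ ¬W) is falsified — contradiction.
Case P = False:
  Clause (P) is falsified — contradiction.
Both cases fail, so the formula is unsatisfiable.

Unsatisfiable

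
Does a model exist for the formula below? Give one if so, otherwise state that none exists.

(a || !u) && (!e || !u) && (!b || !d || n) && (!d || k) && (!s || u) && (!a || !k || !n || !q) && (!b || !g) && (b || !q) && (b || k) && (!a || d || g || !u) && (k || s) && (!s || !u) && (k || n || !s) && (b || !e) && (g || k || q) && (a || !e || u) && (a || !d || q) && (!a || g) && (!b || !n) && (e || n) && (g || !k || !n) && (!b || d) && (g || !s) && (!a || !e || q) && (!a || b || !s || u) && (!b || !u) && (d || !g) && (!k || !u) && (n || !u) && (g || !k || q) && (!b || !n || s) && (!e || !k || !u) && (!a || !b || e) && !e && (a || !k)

a=T, g=T, n=T, k=T, s=F, b=F, q=F, e=F, d=T, u=F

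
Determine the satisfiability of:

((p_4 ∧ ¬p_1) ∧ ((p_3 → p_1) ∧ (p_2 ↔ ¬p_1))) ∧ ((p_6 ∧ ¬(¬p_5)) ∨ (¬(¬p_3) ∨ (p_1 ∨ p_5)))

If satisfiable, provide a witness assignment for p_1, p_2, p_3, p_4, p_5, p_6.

p_1 = False, p_2 = True, p_3 = False, p_4 = True, p_5 = True, p_6 = True

  (p_4 ∧ ¬p_1) ∧ ((p_3 → p_1) ∧ (p_2 ↔ ¬p_1)) = True
    p_4 ∧ ¬p_1 = True
      ¬p_1 = True
    (p_3 → p_1) ∧ (p_2 ↔ ¬p_1) = True
      p_3 → p_1 = True
      p_2 ↔ ¬p_1 = True
        ¬p_1 = True
  (p_6 ∧ ¬(¬p_5)) ∨ (¬(¬p_3) ∨ (p_1 ∨ p_5)) = True
    p_6 ∧ ¬(¬p_5) = True
      ¬(¬p_5) = True
        ¬p_5 = False
    ¬(¬p_3) ∨ (p_1 ∨ p_5) = True
      ¬(¬p_3) = False
        ¬p_3 = True
      p_1 ∨ p_5 = True
Both conjuncts True, so the formula holds.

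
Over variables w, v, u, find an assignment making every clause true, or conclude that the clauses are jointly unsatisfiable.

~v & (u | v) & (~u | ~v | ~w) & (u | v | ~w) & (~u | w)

w=T; v=F; u=T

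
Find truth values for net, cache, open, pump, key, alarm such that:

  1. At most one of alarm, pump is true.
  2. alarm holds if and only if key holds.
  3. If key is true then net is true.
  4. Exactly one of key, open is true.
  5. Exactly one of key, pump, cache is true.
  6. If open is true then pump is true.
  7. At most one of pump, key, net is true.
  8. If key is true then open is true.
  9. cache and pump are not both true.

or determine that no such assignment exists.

net = False, cache = False, open = True, pump = True, key = False, alarm = False

  (1) {alarm, pump}: 1 true — at most one ✓
  (2) alarm=F, key=F — same ✓
  (3) key=F ⇒ net: vacuous ✓
  (4) {key, open}: 1 true — exactly one ✓
  (5) {key, pump, cache}: 1 true — exactly one ✓
  (6) open=T ⇒ pump: T ✓
  (7) {pump, key, net}: 1 true — at most one ✓
  (8) key=F ⇒ open: vacuous ✓
  (9) cache=F, pump=T — not both ✓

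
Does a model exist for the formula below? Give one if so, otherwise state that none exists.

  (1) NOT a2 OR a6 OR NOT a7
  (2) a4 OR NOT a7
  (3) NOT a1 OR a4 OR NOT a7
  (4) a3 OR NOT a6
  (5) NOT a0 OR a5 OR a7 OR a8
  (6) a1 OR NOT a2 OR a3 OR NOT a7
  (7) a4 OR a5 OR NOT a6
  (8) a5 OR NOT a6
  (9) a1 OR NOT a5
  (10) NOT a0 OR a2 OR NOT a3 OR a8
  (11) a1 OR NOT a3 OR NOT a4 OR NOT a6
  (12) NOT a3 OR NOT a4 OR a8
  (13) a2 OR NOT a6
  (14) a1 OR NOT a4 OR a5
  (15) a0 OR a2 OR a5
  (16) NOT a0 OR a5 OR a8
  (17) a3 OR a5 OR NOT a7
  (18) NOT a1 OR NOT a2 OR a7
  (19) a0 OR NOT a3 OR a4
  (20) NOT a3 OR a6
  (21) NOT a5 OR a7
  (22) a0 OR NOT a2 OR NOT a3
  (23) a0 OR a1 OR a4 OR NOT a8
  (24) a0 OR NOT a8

Set a0 = True.
Set a1 = True.
Set a2 = False.
  then (a2 OR NOT a6) forces a6 = False.
  then (NOT a3 OR a6) forces a3 = False.
Set a4 = True.
Set a5 = True.
  then (NOT a5 OR a7) forces a7 = True.
Set a8 = True.
All clauses satisfied.

a0: True, a1: True, a2: False, a3: False, a4: True, a5: True, a6: False, a7: True, a8: True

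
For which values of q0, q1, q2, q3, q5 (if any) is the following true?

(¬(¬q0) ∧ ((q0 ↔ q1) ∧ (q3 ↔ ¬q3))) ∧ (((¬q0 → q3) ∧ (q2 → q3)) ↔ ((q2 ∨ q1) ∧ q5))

Unsatisfiable — no assignment works.

The conjunct q3 ↔ ¬q3 is unsatisfiable on its own:
  q3=F: evaluates to False.
  q3=T: evaluates to False.
So the whole conjunction is unsatisfiable.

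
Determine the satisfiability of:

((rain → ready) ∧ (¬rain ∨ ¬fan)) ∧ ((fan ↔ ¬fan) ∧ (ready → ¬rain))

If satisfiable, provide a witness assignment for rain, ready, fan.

The conjunct fan ↔ ¬fan is unsatisfiable on its own:
  fan=F: evaluates to False.
  fan=T: evaluates to False.
So the whole conjunction is unsatisfiable.

No satisfying assignment exists.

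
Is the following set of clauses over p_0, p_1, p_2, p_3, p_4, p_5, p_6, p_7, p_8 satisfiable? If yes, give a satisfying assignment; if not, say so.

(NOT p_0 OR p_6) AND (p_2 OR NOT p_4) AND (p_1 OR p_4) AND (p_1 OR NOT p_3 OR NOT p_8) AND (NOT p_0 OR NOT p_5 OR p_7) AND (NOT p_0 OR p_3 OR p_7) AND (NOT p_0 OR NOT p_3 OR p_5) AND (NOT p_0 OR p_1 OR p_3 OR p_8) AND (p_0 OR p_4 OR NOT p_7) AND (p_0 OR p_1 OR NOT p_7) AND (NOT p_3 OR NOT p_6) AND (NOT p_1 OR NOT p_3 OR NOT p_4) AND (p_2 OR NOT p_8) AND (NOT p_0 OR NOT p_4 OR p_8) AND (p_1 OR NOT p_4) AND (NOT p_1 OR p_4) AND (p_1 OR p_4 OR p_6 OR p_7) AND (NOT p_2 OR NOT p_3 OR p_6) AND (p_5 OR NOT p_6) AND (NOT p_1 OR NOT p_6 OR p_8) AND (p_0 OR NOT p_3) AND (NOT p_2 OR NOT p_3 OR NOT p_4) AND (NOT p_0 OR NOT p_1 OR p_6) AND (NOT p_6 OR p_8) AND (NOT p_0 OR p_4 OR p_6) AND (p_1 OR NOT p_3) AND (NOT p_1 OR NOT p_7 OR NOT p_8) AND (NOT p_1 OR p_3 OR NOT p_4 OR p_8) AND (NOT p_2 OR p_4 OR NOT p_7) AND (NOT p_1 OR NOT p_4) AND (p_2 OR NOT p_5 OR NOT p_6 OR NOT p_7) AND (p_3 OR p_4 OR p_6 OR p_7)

Case p_1 = True:
  (NOT p_1 OR p_4) forces p_4 = True.
  Clause (NOT p_1 OR NOT p_4) is falsified — contradiction.
Case p_1 = False:
  (p_1 OR p_4) forces p_4 = True.
  Clause (p_1 OR NOT p_4) is falsified — contradiction.
Both cases fail, so the formula is unsatisfiable.

The formula is unsatisfiable.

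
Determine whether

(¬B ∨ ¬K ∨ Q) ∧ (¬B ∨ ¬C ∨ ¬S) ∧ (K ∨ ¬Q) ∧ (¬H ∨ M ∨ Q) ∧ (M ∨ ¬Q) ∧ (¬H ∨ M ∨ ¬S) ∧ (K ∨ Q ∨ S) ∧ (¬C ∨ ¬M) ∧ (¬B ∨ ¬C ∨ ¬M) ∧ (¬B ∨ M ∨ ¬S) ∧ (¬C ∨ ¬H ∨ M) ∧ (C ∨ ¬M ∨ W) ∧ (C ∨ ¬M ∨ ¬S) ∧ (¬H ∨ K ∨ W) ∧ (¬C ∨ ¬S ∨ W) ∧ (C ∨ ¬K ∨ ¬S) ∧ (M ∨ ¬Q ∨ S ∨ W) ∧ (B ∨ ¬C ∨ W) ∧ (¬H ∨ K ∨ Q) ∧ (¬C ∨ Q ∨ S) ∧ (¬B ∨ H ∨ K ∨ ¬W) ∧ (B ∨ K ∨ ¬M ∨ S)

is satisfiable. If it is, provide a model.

M = True, H = True, S = False, C = False, Q = True, K = True, B = False, W = True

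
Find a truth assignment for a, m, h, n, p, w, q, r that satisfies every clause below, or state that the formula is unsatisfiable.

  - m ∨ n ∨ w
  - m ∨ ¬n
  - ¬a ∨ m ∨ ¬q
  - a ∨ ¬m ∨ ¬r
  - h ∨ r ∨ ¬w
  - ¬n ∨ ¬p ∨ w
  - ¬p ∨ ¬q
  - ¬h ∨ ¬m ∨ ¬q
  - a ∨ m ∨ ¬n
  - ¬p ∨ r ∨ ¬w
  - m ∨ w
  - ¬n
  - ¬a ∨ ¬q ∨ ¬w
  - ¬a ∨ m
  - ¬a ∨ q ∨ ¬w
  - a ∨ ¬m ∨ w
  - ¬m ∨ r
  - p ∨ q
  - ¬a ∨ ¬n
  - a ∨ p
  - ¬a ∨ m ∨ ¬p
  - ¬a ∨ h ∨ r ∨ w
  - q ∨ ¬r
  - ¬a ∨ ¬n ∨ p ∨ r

a: True, m: True, h: False, n: False, p: False, w: False, q: True, r: True

Unit clause (¬n) forces n = False.
Set a = True.
  then (¬a ∨ m) forces m = True.
  then (¬m ∨ r) forces r = True.
  then (q ∨ ¬r) forces q = True.
  then (¬p ∨ ¬q) forces p = False.
  then (¬h ∨ ¬m ∨ ¬q) forces h = False.
  then (¬a ∨ ¬q ∨ ¬w) forces w = False.
All clauses satisfied.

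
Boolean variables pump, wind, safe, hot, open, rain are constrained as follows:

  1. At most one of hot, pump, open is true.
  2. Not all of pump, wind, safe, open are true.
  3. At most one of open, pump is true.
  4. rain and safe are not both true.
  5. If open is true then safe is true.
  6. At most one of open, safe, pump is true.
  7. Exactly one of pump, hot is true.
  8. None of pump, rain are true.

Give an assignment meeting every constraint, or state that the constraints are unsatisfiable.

pump: False, wind: False, safe: True, hot: True, open: False, rain: False

  (1) {hot, pump, open}: 1 true — at most one ✓
  (2) {pump, wind, safe, open}: 1/4 true — not all ✓
  (3) {open, pump}: 0 true — at most one ✓
  (4) rain=F, safe=T — not both ✓
  (5) open=F ⇒ safe: vacuous ✓
  (6) {open, safe, pump}: 1 true — at most one ✓
  (7) {pump, hot}: 1 true — exactly one ✓
  (8) {pump, rain}: 0 true — none ✓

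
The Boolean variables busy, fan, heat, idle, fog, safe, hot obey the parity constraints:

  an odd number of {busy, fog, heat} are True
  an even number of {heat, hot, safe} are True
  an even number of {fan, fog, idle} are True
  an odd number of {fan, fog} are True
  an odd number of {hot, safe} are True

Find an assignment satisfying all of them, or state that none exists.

busy: False, fan: True, heat: True, idle: True, fog: False, safe: True, hot: False

{busy, fog, heat}: 1 true → odd ✓
{heat, hot, safe}: 2 true → even ✓
{fan, fog, idle}: 2 true → even ✓
{fan, fog}: 1 true → odd ✓
{hot, safe}: 1 true → odd ✓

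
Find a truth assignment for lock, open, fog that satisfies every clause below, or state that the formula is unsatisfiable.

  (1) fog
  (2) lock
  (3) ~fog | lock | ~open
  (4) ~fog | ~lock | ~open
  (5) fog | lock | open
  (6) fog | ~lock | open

Unit clause (fog) forces fog = True.
Unit clause (lock) forces lock = True.
In (~fog | ~lock | ~open) only ~open is left, so open = False.
Check each clause:
  (fog): fog holds.
  (lock): lock holds.
  (~fog | lock | ~open): lock holds.
  (~fog | ~lock | ~open): ~open holds.
  (fog | lock | open): fog holds.
  (fog | ~lock | open): fog holds.
All clauses satisfied.

lock = True; open = False; fog = True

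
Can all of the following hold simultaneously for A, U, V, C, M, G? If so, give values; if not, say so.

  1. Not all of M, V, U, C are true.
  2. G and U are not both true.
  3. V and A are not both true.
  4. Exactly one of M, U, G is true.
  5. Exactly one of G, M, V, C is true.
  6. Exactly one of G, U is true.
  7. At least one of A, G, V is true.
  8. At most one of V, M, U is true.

A: True, U: False, V: False, C: False, M: False, G: True

  (1) {M, V, U, C}: 0/4 true — not all ✓
  (2) G=T, U=F — not both ✓
  (3) V=F, A=T — not both ✓
  (4) {M, U, G}: 1 true — exactly one ✓
  (5) {G, M, V, C}: 1 true — exactly one ✓
  (6) {G, U}: 1 true — exactly one ✓
  (7) {A, G, V}: 2 true — at least one ✓
  (8) {V, M, U}: 0 true — at most one ✓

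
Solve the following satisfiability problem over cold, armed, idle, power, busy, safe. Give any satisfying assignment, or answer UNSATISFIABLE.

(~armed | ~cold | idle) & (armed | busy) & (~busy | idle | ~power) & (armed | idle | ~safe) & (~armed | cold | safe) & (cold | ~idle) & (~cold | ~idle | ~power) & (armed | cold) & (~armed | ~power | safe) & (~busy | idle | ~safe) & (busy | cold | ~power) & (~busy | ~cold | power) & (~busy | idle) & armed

Unit clause (armed) forces armed = True.
Set cold = True.
  then (~armed | ~cold | idle) forces idle = True.
  then (~cold | ~idle | ~power) forces power = False.
  then (~busy | ~cold | power) forces busy = False.
Set safe = False.
All clauses satisfied.

cold=T, armed=T, idle=T, power=F, busy=F, safe=F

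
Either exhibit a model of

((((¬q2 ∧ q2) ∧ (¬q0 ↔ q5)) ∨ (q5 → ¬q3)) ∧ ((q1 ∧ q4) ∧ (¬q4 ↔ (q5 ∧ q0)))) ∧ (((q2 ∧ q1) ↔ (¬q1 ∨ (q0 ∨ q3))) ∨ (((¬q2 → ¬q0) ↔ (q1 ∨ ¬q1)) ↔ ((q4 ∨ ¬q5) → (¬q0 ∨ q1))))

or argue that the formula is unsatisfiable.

q0=F; q1=T; q2=T; q3=F; q4=T; q5=F

  (((¬q2 ∧ q2) ∧ (¬q0 ↔ q5)) ∨ (q5 → ¬q3)) ∧ ((q1 ∧ q4) ∧ (¬q4 ↔ (q5 ∧ q0))) = True
    ((¬q2 ∧ q2) ∧ (¬q0 ↔ q5)) ∨ (q5 → ¬q3) = True
      (¬q2 ∧ q2) ∧ (¬q0 ↔ q5) = False
        ¬q2 ∧ q2 = False
          ¬q2 = False
        ¬q0 ↔ q5 = False
          ¬q0 = True
      q5 → ¬q3 = True
        ¬q3 = True
    (q1 ∧ q4) ∧ (¬q4 ↔ (q5 ∧ q0)) = True
      q1 ∧ q4 = True
      ¬q4 ↔ (q5 ∧ q0) = True
        ¬q4 = False
        q5 ∧ q0 = False
  ((q2 ∧ q1) ↔ (¬q1 ∨ (q0 ∨ q3))) ∨ (((¬q2 → ¬q0) ↔ (q1 ∨ ¬q1)) ↔ ((q4 ∨ ¬q5) → (¬q0 ∨ q1))) = True
    (q2 ∧ q1) ↔ (¬q1 ∨ (q0 ∨ q3)) = False
      q2 ∧ q1 = True
      ¬q1 ∨ (q0 ∨ q3) = False
        ¬q1 = False
        q0 ∨ q3 = False
    ((¬q2 → ¬q0) ↔ (q1 ∨ ¬q1)) ↔ ((q4 ∨ ¬q5) → (¬q0 ∨ q1)) = True
      (¬q2 → ¬q0) ↔ (q1 ∨ ¬q1) = True
        ¬q2 → ¬q0 = True
          ¬q2 = False
          ¬q0 = True
        q1 ∨ ¬q1 = True
          ¬q1 = False
      (q4 ∨ ¬q5) → (¬q0 ∨ q1) = True
        q4 ∨ ¬q5 = True
          ¬q5 = True
        ¬q0 ∨ q1 = True
          ¬q0 = True
Both conjuncts True, so the formula holds.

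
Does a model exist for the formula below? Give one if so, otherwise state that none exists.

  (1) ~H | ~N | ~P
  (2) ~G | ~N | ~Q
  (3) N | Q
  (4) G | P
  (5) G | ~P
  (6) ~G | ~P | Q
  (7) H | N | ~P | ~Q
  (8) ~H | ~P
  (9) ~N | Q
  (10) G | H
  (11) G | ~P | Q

N = False, P = False, Q = True, H = False, G = True

Try N = True:
  (~N | Q) forces Q = True.
  (~G | ~N | ~Q) forces G = False.
  (G | P) forces P = True.
  clause (G | ~P) is falsified — backtrack.
So N = False.
  then (N | Q) forces Q = True.
Try P = True:
  (G | ~P) forces G = True.
  (H | N | ~P | ~Q) forces H = True.
  clause (~H | ~P) is falsified — backtrack.
So P = False.
  then (G | P) forces G = True.
Set H = False.
All clauses satisfied.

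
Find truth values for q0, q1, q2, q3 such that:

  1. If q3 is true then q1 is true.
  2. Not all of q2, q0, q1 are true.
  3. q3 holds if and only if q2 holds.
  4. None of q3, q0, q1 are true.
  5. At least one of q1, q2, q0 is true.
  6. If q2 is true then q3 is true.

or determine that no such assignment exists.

No satisfying assignment exists.

Case q0 = True:
  Constraint (4) is violated (q0=T) — contradiction.
Case q0 = False:
  (4) forces q3 = False.
  (3) with q3=F forces q2 = False.
  (4) forces q1 = False.
  Constraint (5) is violated (q1=F, q2=F, q0=F) — contradiction.
Both cases fail — unsatisfiable.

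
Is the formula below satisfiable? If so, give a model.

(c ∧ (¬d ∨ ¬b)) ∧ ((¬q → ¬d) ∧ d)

b = False, q = True, d = True, c = True

  c ∧ (¬d ∨ ¬b) = True
    ¬d ∨ ¬b = True
      ¬d = False
      ¬b = True
  (¬q → ¬d) ∧ d = True
    ¬q → ¬d = True
      ¬q = False
      ¬d = False
Both conjuncts True, so the formula holds.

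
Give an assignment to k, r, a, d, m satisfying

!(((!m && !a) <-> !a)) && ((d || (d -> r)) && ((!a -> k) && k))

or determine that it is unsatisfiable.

k=T, r=F, a=F, d=F, m=T

  !(((!m && !a) <-> !a)) = True
    (!m && !a) <-> !a = False
      !m && !a = False
        !m = False
        !a = True
      !a = True
  (d || (d -> r)) && ((!a -> k) && k) = True
    d || (d -> r) = True
      d -> r = True
    (!a -> k) && k = True
      !a -> k = True
        !a = True
Both conjuncts True, so the formula holds.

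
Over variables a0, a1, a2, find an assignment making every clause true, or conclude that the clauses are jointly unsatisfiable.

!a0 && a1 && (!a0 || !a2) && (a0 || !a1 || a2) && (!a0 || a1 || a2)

Unit clause (!a0) forces a0 = False.
Unit clause (a1) forces a1 = True.
In (a0 || !a1 || a2) only a2 is left, so a2 = True.
All clauses satisfied.

a0: False, a1: True, a2: True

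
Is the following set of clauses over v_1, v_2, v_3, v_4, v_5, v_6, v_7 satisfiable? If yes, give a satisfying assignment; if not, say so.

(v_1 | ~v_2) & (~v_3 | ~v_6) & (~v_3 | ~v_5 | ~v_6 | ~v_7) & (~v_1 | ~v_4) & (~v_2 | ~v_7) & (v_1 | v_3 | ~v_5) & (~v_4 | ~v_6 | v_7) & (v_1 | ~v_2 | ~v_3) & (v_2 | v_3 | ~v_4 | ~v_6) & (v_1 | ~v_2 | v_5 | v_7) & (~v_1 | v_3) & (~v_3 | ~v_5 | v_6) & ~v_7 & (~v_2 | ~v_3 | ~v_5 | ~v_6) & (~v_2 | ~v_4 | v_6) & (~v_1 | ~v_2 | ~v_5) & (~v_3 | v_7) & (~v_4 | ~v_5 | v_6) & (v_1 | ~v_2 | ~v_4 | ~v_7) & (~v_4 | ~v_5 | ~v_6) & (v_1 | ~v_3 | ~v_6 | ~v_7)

Unit clause (~v_7) forces v_7 = False.
In (~v_3 | v_7) only ~v_3 is left, so v_3 = False.
In (~v_1 | v_3) only ~v_1 is left, so v_1 = False.
In (v_1 | ~v_2) only ~v_2 is left, so v_2 = False.
In (v_1 | v_3 | ~v_5) only ~v_5 is left, so v_5 = False.
Set v_4 = False.
Set v_6 = True.
All clauses satisfied.

v_1=F; v_2=F; v_3=F; v_4=F; v_5=F; v_6=T; v_7=F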